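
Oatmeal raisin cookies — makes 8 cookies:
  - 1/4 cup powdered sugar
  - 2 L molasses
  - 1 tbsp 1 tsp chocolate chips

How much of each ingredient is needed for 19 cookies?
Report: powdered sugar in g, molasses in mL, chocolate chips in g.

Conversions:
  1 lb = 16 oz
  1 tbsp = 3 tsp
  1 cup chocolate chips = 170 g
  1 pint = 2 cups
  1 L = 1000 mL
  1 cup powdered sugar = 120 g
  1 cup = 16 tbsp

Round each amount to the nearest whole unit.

powdered sugar: 71 g; molasses: 4750 mL; chocolate chips: 34 g

Scaling factor: 19/8 = 2.375.
powdered sugar: 0.25 cup × 19/8 × 120 g/cup ≈ 71 g
molasses: 2 L × 19/8 × 1000 mL/L = 4750 mL
chocolate chips: (1 tbsp + 1 tsp = 4/3 tbsp) × 19/8 ÷ 16 tbsp/cup × 170 g/cup ≈ 34 g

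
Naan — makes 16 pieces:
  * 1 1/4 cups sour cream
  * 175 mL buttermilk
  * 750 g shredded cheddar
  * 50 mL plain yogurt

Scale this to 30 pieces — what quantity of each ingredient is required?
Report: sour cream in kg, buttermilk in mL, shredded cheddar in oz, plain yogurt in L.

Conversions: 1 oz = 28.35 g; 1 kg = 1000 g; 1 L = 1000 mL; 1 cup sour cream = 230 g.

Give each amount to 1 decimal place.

Scaling factor: 30/16 = 15/8 = 1.875.
sour cream: 1.25 cup × 15/8 × 230 g/cup ÷ 1000 g/kg ≈ 0.5 kg
buttermilk: 175 mL × 15/8 ≈ 328.1 mL
shredded cheddar: 750 g × 15/8 ÷ 28.35 g/oz ≈ 49.6 oz
plain yogurt: 50 mL × 15/8 ÷ 1000 mL/L ≈ 0.1 L

sour cream: 0.5 kg; buttermilk: 328.1 mL; shredded cheddar: 49.6 oz; plain yogurt: 0.1 L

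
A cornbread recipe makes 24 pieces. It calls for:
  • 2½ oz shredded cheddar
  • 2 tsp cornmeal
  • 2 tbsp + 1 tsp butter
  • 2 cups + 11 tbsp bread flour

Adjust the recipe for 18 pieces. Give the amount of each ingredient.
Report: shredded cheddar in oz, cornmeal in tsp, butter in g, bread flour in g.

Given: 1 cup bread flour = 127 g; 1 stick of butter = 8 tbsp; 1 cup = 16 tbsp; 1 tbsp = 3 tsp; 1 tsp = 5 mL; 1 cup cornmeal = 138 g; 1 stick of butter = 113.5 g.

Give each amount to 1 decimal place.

Scaling factor: 18/24 = 3/4 = 0.75.
shredded cheddar: 2.5 oz × 3/4 ≈ 1.9 oz
cornmeal: 2 tsp × 3/4 = 1.5 tsp
butter: (2 tbsp + 1 tsp = 7/3 tbsp) × 3/4 ÷ 8 tbsp/stick × 113.5 g/stick ≈ 24.8 g
bread flour: (2 cup + 11 tbsp = 2.6875 cup) × 3/4 × 127 g/cup ≈ 256.0 g

shredded cheddar: 1.9 oz; cornmeal: 1.5 tsp; butter: 24.8 g; bread flour: 256.0 g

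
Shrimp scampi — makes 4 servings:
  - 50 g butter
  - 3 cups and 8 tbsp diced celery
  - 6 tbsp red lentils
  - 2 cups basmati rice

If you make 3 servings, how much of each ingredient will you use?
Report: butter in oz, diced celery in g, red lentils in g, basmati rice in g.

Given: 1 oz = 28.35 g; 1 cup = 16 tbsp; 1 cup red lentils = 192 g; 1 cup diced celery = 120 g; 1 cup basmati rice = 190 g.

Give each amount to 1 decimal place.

Scaling factor: 3/4 = 0.75.
butter: 50 g × 3/4 ÷ 28.35 g/oz ≈ 1.3 oz
diced celery: (3 cup + 8 tbsp = 3.5 cup) × 3/4 × 120 g/cup = 315.0 g
red lentils: 6 tbsp × 3/4 ÷ 16 tbsp/cup × 192 g/cup = 54.0 g
basmati rice: 2 cup × 3/4 × 190 g/cup = 285.0 g

butter: 1.3 oz; diced celery: 315.0 g; red lentils: 54.0 g; basmati rice: 285.0 g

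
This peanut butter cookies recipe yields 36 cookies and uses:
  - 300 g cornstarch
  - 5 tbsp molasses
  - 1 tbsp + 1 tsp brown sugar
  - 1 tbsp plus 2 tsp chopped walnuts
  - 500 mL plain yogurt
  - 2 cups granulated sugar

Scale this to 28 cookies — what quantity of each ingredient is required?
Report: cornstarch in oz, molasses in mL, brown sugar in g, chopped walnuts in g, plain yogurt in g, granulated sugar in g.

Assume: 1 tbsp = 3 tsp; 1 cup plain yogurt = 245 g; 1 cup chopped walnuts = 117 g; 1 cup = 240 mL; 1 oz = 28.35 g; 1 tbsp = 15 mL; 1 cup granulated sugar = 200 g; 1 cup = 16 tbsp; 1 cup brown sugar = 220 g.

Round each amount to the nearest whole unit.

Scaling factor: 28/36 = 7/9.
cornstarch: 300 g × 7/9 ÷ 28.35 g/oz ≈ 8 oz
molasses: 5 tbsp × 7/9 × 15 mL/tbsp ≈ 58 mL
brown sugar: (1 tbsp + 1 tsp = 4/3 tbsp) × 7/9 ÷ 16 tbsp/cup × 220 g/cup ≈ 14 g
chopped walnuts: (1 tbsp + 2 tsp = 5/3 tbsp) × 7/9 ÷ 16 tbsp/cup × 117 g/cup ≈ 9 g
plain yogurt: 500 mL × 7/9 ÷ 240 mL/cup × 245 g/cup ≈ 397 g
granulated sugar: 2 cup × 7/9 × 200 g/cup ≈ 311 g

cornstarch: 8 oz; molasses: 58 mL; brown sugar: 14 g; chopped walnuts: 9 g; plain yogurt: 397 g; granulated sugar: 311 g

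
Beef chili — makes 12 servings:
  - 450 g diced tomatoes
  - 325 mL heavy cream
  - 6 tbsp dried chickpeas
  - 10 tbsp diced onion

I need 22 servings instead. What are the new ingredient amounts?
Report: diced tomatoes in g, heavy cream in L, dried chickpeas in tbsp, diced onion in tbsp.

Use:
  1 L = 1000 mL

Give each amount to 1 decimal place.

diced tomatoes: 825.0 g; heavy cream: 0.6 L; dried chickpeas: 11.0 tbsp; diced onion: 18.3 tbsp

Scaling factor: 22/12 = 11/6.
diced tomatoes: 450 g × 11/6 = 825.0 g
heavy cream: 325 mL × 11/6 ÷ 1000 mL/L ≈ 0.6 L
dried chickpeas: 6 tbsp × 11/6 = 11.0 tbsp
diced onion: 10 tbsp × 11/6 ≈ 18.3 tbsp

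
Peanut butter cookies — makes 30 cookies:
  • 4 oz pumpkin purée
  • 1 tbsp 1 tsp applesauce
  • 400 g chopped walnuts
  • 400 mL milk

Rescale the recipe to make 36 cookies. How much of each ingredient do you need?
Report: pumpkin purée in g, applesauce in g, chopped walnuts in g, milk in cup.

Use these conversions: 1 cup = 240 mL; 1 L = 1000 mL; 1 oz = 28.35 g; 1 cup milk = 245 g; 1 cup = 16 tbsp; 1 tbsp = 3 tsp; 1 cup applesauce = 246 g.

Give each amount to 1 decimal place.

Scaling factor: 36/30 = 6/5 = 1.2.
pumpkin purée: 4 oz × 6/5 × 28.35 g/oz ≈ 136.1 g
applesauce: (1 tbsp + 1 tsp = 4/3 tbsp) × 6/5 ÷ 16 tbsp/cup × 246 g/cup = 24.6 g
chopped walnuts: 400 g × 6/5 = 480.0 g
milk: 400 mL × 6/5 ÷ 240 mL/cup = 2.0 cup

pumpkin purée: 136.1 g; applesauce: 24.6 g; chopped walnuts: 480.0 g; milk: 2.0 cup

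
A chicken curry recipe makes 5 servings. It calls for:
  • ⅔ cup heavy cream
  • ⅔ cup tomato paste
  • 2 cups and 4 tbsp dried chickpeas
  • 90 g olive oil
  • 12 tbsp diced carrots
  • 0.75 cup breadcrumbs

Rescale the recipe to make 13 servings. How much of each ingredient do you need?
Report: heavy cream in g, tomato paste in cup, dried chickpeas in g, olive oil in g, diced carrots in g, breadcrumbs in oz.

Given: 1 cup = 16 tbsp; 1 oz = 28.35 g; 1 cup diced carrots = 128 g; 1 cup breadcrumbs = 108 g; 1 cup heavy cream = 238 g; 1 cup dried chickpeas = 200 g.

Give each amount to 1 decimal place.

heavy cream: 412.5 g; tomato paste: 1.7 cup; dried chickpeas: 1170.0 g; olive oil: 234.0 g; diced carrots: 249.6 g; breadcrumbs: 7.4 oz

Scaling factor: 13/5 = 2.6.
heavy cream: 2/3 cup × 13/5 × 238 g/cup ≈ 412.5 g
tomato paste: 2/3 cup × 13/5 ≈ 1.7 cup
dried chickpeas: (2 cup + 4 tbsp = 2.25 cup) × 13/5 × 200 g/cup = 1170.0 g
olive oil: 90 g × 13/5 = 234.0 g
diced carrots: 12 tbsp × 13/5 ÷ 16 tbsp/cup × 128 g/cup = 249.6 g
breadcrumbs: 0.75 cup × 13/5 × 108 g/cup ÷ 28.35 g/oz ≈ 7.4 oz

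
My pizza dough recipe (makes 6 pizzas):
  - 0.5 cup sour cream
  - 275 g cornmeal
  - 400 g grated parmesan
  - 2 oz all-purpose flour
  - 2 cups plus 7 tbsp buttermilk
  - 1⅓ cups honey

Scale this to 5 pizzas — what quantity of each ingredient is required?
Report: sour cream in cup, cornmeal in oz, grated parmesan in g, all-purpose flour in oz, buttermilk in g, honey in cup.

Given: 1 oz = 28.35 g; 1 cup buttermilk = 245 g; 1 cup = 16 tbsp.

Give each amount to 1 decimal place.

Scaling factor: 5/6.
sour cream: 0.5 cup × 5/6 ≈ 0.4 cup
cornmeal: 275 g × 5/6 ÷ 28.35 g/oz ≈ 8.1 oz
grated parmesan: 400 g × 5/6 ≈ 333.3 g
all-purpose flour: 2 oz × 5/6 ≈ 1.7 oz
buttermilk: (2 cup + 7 tbsp = 2.4375 cup) × 5/6 × 245 g/cup ≈ 497.7 g
honey: 4/3 cup × 5/6 ≈ 1.1 cup

sour cream: 0.4 cup; cornmeal: 8.1 oz; grated parmesan: 333.3 g; all-purpose flour: 1.7 oz; buttermilk: 497.7 g; honey: 1.1 cup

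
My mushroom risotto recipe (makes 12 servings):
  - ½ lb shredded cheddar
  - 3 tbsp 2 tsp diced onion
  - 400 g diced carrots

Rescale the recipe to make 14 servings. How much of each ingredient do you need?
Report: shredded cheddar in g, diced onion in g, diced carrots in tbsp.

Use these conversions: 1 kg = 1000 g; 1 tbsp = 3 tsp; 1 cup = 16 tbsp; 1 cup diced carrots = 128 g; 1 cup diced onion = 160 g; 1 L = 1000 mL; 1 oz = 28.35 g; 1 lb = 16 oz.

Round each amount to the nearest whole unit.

shredded cheddar: 265 g; diced onion: 43 g; diced carrots: 58 tbsp

Scaling factor: 14/12 = 7/6.
shredded cheddar: 0.5 lb × 7/6 × 16 oz/lb × 28.35 g/oz ≈ 265 g
diced onion: (3 tbsp + 2 tsp = 11/3 tbsp) × 7/6 ÷ 16 tbsp/cup × 160 g/cup ≈ 43 g
diced carrots: 400 g × 7/6 ÷ 128 g/cup × 16 tbsp/cup ≈ 58 tbsp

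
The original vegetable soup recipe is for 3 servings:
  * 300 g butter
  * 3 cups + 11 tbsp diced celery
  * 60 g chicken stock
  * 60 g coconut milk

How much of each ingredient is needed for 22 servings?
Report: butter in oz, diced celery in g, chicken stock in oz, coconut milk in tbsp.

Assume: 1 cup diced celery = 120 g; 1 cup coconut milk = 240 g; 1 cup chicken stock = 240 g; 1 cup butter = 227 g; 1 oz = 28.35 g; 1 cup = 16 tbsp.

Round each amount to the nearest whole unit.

butter: 78 oz; diced celery: 3245 g; chicken stock: 16 oz; coconut milk: 29 tbsp

Scaling factor: 22/3.
butter: 300 g × 22/3 ÷ 28.35 g/oz ≈ 78 oz
diced celery: (3 cup + 11 tbsp = 3.6875 cup) × 22/3 × 120 g/cup = 3245 g
chicken stock: 60 g × 22/3 ÷ 28.35 g/oz ≈ 16 oz
coconut milk: 60 g × 22/3 ÷ 240 g/cup × 16 tbsp/cup ≈ 29 tbsp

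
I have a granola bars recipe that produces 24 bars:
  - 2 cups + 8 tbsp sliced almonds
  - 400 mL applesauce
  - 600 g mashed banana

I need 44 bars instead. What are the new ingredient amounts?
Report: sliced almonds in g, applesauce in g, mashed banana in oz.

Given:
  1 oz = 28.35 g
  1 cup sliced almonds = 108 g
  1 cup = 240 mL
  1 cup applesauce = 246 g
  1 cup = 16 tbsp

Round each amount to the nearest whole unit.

sliced almonds: 495 g; applesauce: 752 g; mashed banana: 39 oz

Scaling factor: 44/24 = 11/6.
sliced almonds: (2 cup + 8 tbsp = 2.5 cup) × 11/6 × 108 g/cup = 495 g
applesauce: 400 mL × 11/6 ÷ 240 mL/cup × 246 g/cup ≈ 752 g
mashed banana: 600 g × 11/6 ÷ 28.35 g/oz ≈ 39 oz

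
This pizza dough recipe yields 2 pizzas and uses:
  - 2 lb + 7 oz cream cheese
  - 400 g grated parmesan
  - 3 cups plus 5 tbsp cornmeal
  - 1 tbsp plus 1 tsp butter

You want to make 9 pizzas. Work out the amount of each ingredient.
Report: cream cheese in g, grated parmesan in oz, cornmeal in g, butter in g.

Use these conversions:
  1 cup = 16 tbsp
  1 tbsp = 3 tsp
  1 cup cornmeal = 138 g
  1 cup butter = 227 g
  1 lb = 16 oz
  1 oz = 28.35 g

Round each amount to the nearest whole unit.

Scaling factor: 9/2 = 4.5.
cream cheese: (2 lb + 7 oz = 2.4375 lb) × 9/2 × 16 oz/lb × 28.35 g/oz ≈ 4975 g
grated parmesan: 400 g × 9/2 ÷ 28.35 g/oz ≈ 63 oz
cornmeal: (3 cup + 5 tbsp = 3.3125 cup) × 9/2 × 138 g/cup ≈ 2057 g
butter: (1 tbsp + 1 tsp = 4/3 tbsp) × 9/2 ÷ 16 tbsp/cup × 227 g/cup ≈ 85 g

cream cheese: 4975 g; grated parmesan: 63 oz; cornmeal: 2057 g; butter: 85 g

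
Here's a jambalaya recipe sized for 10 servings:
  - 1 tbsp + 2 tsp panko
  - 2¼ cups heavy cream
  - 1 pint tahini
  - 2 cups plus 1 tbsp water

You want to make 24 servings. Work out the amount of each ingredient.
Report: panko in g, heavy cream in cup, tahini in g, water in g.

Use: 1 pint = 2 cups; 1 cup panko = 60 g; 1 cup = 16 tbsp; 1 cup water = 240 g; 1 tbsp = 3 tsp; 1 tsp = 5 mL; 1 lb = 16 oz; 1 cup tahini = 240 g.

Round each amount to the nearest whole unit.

panko: 15 g; heavy cream: 5 cup; tahini: 1152 g; water: 1188 g

Scaling factor: 24/10 = 12/5 = 2.4.
panko: (1 tbsp + 2 tsp = 5/3 tbsp) × 12/5 ÷ 16 tbsp/cup × 60 g/cup = 15 g
heavy cream: 2.25 cup × 12/5 ≈ 5 cup
tahini: 1 pint × 12/5 × 2 cup/pint × 240 g/cup = 1152 g
water: (2 cup + 1 tbsp = 2.0625 cup) × 12/5 × 240 g/cup = 1188 g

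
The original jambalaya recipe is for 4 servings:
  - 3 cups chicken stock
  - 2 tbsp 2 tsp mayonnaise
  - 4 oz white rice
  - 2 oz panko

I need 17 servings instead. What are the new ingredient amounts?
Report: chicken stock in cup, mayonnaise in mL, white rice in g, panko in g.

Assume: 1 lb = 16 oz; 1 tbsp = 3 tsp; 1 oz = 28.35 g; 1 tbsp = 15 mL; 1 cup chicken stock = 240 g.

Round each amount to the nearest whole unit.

Scaling factor: 17/4 = 4.25.
chicken stock: 3 cup × 17/4 ≈ 13 cup
mayonnaise: (2 tbsp + 2 tsp = 8/3 tbsp) × 17/4 × 15 mL/tbsp = 170 mL
white rice: 4 oz × 17/4 × 28.35 g/oz ≈ 482 g
panko: 2 oz × 17/4 × 28.35 g/oz ≈ 241 g

chicken stock: 13 cup; mayonnaise: 170 mL; white rice: 482 g; panko: 241 g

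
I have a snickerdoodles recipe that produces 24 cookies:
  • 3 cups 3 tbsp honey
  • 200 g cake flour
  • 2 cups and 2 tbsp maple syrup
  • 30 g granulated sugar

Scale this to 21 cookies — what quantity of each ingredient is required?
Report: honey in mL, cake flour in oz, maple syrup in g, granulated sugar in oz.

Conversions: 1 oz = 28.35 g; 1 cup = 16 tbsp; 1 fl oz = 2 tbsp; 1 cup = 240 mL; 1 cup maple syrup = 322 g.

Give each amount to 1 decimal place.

Scaling factor: 21/24 = 7/8 = 0.875.
honey: (3 cup + 3 tbsp = 3.1875 cup) × 7/8 × 240 mL/cup ≈ 669.4 mL
cake flour: 200 g × 7/8 ÷ 28.35 g/oz ≈ 6.2 oz
maple syrup: (2 cup + 2 tbsp = 2.125 cup) × 7/8 × 322 g/cup ≈ 598.7 g
granulated sugar: 30 g × 7/8 ÷ 28.35 g/oz ≈ 0.9 oz

honey: 669.4 mL; cake flour: 6.2 oz; maple syrup: 598.7 g; granulated sugar: 0.9 oz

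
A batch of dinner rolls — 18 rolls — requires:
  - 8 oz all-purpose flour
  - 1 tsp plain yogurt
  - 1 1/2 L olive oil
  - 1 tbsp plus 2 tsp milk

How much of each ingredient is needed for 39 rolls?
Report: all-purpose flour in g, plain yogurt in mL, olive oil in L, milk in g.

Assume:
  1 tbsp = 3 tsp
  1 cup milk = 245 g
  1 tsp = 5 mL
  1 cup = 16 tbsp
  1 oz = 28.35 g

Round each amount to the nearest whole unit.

all-purpose flour: 491 g; plain yogurt: 11 mL; olive oil: 3 L; milk: 55 g

Scaling factor: 39/18 = 13/6.
all-purpose flour: 8 oz × 13/6 × 28.35 g/oz ≈ 491 g
plain yogurt: 1 tsp × 13/6 × 5 mL/tsp ≈ 11 mL
olive oil: 1.5 L × 13/6 ≈ 3 L
milk: (1 tbsp + 2 tsp = 5/3 tbsp) × 13/6 ÷ 16 tbsp/cup × 245 g/cup ≈ 55 g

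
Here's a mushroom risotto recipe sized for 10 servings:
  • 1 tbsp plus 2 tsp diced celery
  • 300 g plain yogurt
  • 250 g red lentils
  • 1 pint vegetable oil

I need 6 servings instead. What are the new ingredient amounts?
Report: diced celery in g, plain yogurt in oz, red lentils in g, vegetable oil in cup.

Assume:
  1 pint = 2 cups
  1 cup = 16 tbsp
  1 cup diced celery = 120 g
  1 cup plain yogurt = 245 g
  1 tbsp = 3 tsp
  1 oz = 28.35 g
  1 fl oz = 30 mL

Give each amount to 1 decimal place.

diced celery: 7.5 g; plain yogurt: 6.3 oz; red lentils: 150.0 g; vegetable oil: 1.2 cup

Scaling factor: 6/10 = 3/5 = 0.6.
diced celery: (1 tbsp + 2 tsp = 5/3 tbsp) × 3/5 ÷ 16 tbsp/cup × 120 g/cup = 7.5 g
plain yogurt: 300 g × 3/5 ÷ 28.35 g/oz ≈ 6.3 oz
red lentils: 250 g × 3/5 = 150.0 g
vegetable oil: 1 pint × 3/5 × 2 cup/pint = 1.2 cup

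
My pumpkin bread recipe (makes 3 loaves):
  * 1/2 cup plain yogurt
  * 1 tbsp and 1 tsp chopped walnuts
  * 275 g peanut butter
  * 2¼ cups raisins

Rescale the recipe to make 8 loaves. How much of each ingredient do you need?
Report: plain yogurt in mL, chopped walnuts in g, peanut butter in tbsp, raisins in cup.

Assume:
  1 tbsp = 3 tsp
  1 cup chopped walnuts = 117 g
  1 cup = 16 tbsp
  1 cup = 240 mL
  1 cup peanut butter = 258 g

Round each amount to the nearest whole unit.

Scaling factor: 8/3.
plain yogurt: 0.5 cup × 8/3 × 240 mL/cup = 320 mL
chopped walnuts: (1 tbsp + 1 tsp = 4/3 tbsp) × 8/3 ÷ 16 tbsp/cup × 117 g/cup = 26 g
peanut butter: 275 g × 8/3 ÷ 258 g/cup × 16 tbsp/cup ≈ 45 tbsp
raisins: 2.25 cup × 8/3 = 6 cup

plain yogurt: 320 mL; chopped walnuts: 26 g; peanut butter: 45 tbsp; raisins: 6 cup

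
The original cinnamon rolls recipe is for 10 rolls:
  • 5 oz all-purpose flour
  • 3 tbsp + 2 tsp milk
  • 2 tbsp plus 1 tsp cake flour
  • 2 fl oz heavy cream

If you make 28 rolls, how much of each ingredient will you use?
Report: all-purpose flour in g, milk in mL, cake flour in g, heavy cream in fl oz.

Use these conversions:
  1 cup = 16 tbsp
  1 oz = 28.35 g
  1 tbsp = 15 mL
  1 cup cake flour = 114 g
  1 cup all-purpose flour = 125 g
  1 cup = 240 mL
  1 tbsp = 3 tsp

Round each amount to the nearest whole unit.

all-purpose flour: 397 g; milk: 154 mL; cake flour: 47 g; heavy cream: 6 fl oz

Scaling factor: 28/10 = 14/5 = 2.8.
all-purpose flour: 5 oz × 14/5 × 28.35 g/oz ≈ 397 g
milk: (3 tbsp + 2 tsp = 11/3 tbsp) × 14/5 × 15 mL/tbsp = 154 mL
cake flour: (2 tbsp + 1 tsp = 7/3 tbsp) × 14/5 ÷ 16 tbsp/cup × 114 g/cup ≈ 47 g
heavy cream: 2 fl oz × 14/5 ≈ 6 fl oz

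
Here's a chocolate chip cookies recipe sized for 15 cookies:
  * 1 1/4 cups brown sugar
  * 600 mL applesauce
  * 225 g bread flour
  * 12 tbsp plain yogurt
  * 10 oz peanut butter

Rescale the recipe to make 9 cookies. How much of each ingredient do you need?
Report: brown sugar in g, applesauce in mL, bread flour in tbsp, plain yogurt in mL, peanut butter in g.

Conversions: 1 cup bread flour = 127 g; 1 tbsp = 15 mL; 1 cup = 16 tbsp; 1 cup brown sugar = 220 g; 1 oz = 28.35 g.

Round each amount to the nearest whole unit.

brown sugar: 165 g; applesauce: 360 mL; bread flour: 17 tbsp; plain yogurt: 108 mL; peanut butter: 170 g

Scaling factor: 9/15 = 3/5 = 0.6.
brown sugar: 1.25 cup × 3/5 × 220 g/cup = 165 g
applesauce: 600 mL × 3/5 = 360 mL
bread flour: 225 g × 3/5 ÷ 127 g/cup × 16 tbsp/cup ≈ 17 tbsp
plain yogurt: 12 tbsp × 3/5 × 15 mL/tbsp = 108 mL
peanut butter: 10 oz × 3/5 × 28.35 g/oz ≈ 170 g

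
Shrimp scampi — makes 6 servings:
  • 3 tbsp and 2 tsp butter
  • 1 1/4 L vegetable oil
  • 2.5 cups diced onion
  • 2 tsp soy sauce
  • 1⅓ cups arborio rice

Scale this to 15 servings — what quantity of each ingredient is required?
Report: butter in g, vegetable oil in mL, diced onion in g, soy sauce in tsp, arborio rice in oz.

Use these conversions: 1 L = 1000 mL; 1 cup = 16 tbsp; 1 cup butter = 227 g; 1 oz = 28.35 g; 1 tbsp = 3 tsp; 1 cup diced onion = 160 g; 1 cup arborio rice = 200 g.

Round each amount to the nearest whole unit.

Scaling factor: 15/6 = 5/2 = 2.5.
butter: (3 tbsp + 2 tsp = 11/3 tbsp) × 5/2 ÷ 16 tbsp/cup × 227 g/cup ≈ 130 g
vegetable oil: 1.25 L × 5/2 × 1000 mL/L = 3125 mL
diced onion: 2.5 cup × 5/2 × 160 g/cup = 1000 g
soy sauce: 2 tsp × 5/2 = 5 tsp
arborio rice: 4/3 cup × 5/2 × 200 g/cup ÷ 28.35 g/oz ≈ 24 oz

butter: 130 g; vegetable oil: 3125 mL; diced onion: 1000 g; soy sauce: 5 tsp; arborio rice: 24 oz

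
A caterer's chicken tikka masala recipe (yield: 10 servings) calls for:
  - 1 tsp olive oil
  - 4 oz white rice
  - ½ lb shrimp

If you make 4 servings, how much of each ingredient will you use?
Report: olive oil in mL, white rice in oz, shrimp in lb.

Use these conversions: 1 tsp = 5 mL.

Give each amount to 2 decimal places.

olive oil: 2.00 mL; white rice: 1.60 oz; shrimp: 0.20 lb

Scaling factor: 4/10 = 2/5 = 0.4.
olive oil: 1 tsp × 2/5 × 5 mL/tsp = 2.00 mL
white rice: 4 oz × 2/5 = 1.60 oz
shrimp: 0.5 lb × 2/5 = 0.20 lb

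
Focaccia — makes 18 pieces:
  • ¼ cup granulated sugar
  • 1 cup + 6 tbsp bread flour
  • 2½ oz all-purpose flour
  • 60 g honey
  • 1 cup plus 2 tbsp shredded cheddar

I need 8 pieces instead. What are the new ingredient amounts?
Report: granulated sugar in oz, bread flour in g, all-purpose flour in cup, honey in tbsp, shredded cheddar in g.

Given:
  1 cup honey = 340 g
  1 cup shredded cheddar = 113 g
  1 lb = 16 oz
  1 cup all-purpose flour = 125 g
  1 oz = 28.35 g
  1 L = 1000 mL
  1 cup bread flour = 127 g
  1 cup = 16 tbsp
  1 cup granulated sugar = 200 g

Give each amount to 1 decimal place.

granulated sugar: 0.8 oz; bread flour: 77.6 g; all-purpose flour: 0.3 cup; honey: 1.3 tbsp; shredded cheddar: 56.5 g

Scaling factor: 8/18 = 4/9.
granulated sugar: 0.25 cup × 4/9 × 200 g/cup ÷ 28.35 g/oz ≈ 0.8 oz
bread flour: (1 cup + 6 tbsp = 1.375 cup) × 4/9 × 127 g/cup ≈ 77.6 g
all-purpose flour: 2.5 oz × 4/9 × 28.35 g/oz ÷ 125 g/cup ≈ 0.3 cup
honey: 60 g × 4/9 ÷ 340 g/cup × 16 tbsp/cup ≈ 1.3 tbsp
shredded cheddar: (1 cup + 2 tbsp = 1.125 cup) × 4/9 × 113 g/cup = 56.5 g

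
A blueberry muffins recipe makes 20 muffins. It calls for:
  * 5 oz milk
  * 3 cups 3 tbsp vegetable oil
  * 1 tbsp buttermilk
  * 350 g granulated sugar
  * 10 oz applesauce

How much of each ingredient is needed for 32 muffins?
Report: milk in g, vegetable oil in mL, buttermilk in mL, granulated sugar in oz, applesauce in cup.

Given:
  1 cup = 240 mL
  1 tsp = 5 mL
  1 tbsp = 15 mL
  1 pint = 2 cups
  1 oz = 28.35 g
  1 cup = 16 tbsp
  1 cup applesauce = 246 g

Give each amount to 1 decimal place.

Scaling factor: 32/20 = 8/5 = 1.6.
milk: 5 oz × 8/5 × 28.35 g/oz = 226.8 g
vegetable oil: (3 cup + 3 tbsp = 3.1875 cup) × 8/5 × 240 mL/cup = 1224.0 mL
buttermilk: 1 tbsp × 8/5 × 15 mL/tbsp = 24.0 mL
granulated sugar: 350 g × 8/5 ÷ 28.35 g/oz ≈ 19.8 oz
applesauce: 10 oz × 8/5 × 28.35 g/oz ÷ 246 g/cup ≈ 1.8 cup

milk: 226.8 g; vegetable oil: 1224.0 mL; buttermilk: 24.0 mL; granulated sugar: 19.8 oz; applesauce: 1.8 cup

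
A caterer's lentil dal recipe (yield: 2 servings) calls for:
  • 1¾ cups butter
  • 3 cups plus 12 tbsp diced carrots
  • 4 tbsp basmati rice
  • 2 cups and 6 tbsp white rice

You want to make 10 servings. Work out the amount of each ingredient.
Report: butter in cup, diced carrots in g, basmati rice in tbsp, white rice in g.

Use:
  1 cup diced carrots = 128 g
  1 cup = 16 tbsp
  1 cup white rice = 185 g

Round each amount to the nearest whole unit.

butter: 9 cup; diced carrots: 2400 g; basmati rice: 20 tbsp; white rice: 2197 g

Scaling factor: 10/2 = 5.
butter: 1.75 cup × 5 ≈ 9 cup
diced carrots: (3 cup + 12 tbsp = 3.75 cup) × 5 × 128 g/cup = 2400 g
basmati rice: 4 tbsp × 5 = 20 tbsp
white rice: (2 cup + 6 tbsp = 2.375 cup) × 5 × 185 g/cup ≈ 2197 g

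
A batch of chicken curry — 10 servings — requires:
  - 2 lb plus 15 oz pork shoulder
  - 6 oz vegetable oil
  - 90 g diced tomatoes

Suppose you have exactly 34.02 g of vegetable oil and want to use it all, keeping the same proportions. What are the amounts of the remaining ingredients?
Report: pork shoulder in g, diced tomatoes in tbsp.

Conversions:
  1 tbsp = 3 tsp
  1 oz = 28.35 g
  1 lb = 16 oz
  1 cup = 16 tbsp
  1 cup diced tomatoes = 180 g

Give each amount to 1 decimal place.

pork shoulder: 266.5 g; diced tomatoes: 1.6 tbsp

The original recipe has 170.1 g of vegetable oil, so the scaling factor is 34.02 ÷ 170.1 = 1/5 = 0.2.
pork shoulder: (2 lb + 15 oz = 2.9375 lb) × 1/5 × 16 oz/lb × 28.35 g/oz ≈ 266.5 g
diced tomatoes: 90 g × 1/5 ÷ 180 g/cup × 16 tbsp/cup = 1.6 tbsp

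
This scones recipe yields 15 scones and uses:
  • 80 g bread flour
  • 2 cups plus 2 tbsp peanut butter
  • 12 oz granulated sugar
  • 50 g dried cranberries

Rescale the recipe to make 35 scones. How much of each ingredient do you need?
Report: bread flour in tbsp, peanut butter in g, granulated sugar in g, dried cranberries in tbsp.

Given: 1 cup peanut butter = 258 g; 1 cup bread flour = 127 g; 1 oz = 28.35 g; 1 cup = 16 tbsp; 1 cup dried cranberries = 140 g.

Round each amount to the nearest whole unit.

bread flour: 24 tbsp; peanut butter: 1279 g; granulated sugar: 794 g; dried cranberries: 13 tbsp

Scaling factor: 35/15 = 7/3.
bread flour: 80 g × 7/3 ÷ 127 g/cup × 16 tbsp/cup ≈ 24 tbsp
peanut butter: (2 cup + 2 tbsp = 2.125 cup) × 7/3 × 258 g/cup ≈ 1279 g
granulated sugar: 12 oz × 7/3 × 28.35 g/oz ≈ 794 g
dried cranberries: 50 g × 7/3 ÷ 140 g/cup × 16 tbsp/cup ≈ 13 tbsp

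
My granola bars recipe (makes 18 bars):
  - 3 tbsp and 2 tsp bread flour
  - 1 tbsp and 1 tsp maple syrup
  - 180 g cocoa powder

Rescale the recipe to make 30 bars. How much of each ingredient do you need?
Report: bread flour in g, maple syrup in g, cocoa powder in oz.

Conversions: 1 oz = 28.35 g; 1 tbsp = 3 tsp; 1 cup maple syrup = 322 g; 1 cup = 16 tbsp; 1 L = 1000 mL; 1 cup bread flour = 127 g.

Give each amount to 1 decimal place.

bread flour: 48.5 g; maple syrup: 44.7 g; cocoa powder: 10.6 oz

Scaling factor: 30/18 = 5/3.
bread flour: (3 tbsp + 2 tsp = 11/3 tbsp) × 5/3 ÷ 16 tbsp/cup × 127 g/cup ≈ 48.5 g
maple syrup: (1 tbsp + 1 tsp = 4/3 tbsp) × 5/3 ÷ 16 tbsp/cup × 322 g/cup ≈ 44.7 g
cocoa powder: 180 g × 5/3 ÷ 28.35 g/oz ≈ 10.6 oz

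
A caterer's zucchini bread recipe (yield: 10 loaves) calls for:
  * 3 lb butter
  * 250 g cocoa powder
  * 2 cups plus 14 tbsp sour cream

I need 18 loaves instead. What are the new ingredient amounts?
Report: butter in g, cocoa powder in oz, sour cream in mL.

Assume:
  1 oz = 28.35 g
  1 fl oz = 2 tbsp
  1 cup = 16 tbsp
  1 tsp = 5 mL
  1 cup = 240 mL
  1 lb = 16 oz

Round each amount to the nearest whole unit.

butter: 2449 g; cocoa powder: 16 oz; sour cream: 1242 mL

Scaling factor: 18/10 = 9/5 = 1.8.
butter: 3 lb × 9/5 × 16 oz/lb × 28.35 g/oz ≈ 2449 g
cocoa powder: 250 g × 9/5 ÷ 28.35 g/oz ≈ 16 oz
sour cream: (2 cup + 14 tbsp = 2.875 cup) × 9/5 × 240 mL/cup = 1242 mL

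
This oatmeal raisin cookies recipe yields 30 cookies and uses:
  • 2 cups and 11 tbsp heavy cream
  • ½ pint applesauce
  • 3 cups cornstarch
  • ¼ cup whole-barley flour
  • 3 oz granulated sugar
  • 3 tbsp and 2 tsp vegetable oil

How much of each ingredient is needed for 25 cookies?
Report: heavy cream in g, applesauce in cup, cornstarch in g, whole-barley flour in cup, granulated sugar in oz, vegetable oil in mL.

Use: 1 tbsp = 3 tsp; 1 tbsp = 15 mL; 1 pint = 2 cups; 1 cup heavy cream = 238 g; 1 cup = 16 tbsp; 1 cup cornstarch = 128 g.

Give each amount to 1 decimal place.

heavy cream: 533.0 g; applesauce: 0.8 cup; cornstarch: 320.0 g; whole-barley flour: 0.2 cup; granulated sugar: 2.5 oz; vegetable oil: 45.8 mL

Scaling factor: 25/30 = 5/6.
heavy cream: (2 cup + 11 tbsp = 2.6875 cup) × 5/6 × 238 g/cup ≈ 533.0 g
applesauce: 0.5 pint × 5/6 × 2 cup/pint ≈ 0.8 cup
cornstarch: 3 cup × 5/6 × 128 g/cup = 320.0 g
whole-barley flour: 0.25 cup × 5/6 ≈ 0.2 cup
granulated sugar: 3 oz × 5/6 = 2.5 oz
vegetable oil: (3 tbsp + 2 tsp = 11/3 tbsp) × 5/6 × 15 mL/tbsp ≈ 45.8 mL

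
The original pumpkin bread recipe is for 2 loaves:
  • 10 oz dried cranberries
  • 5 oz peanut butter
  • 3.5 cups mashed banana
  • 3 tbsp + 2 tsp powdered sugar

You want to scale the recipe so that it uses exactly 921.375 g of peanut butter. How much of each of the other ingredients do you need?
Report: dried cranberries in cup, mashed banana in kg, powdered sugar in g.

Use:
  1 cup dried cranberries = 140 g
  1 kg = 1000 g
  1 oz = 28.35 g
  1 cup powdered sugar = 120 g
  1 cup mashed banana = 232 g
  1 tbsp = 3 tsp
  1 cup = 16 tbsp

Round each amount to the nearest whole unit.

The original recipe has 141.75 g of peanut butter, so the scaling factor is 921.375 ÷ 141.75 = 13/2 = 6.5.
dried cranberries: 10 oz × 13/2 × 28.35 g/oz ÷ 140 g/cup ≈ 13 cup
mashed banana: 3.5 cup × 13/2 × 232 g/cup ÷ 1000 g/kg ≈ 5 kg
powdered sugar: (3 tbsp + 2 tsp = 11/3 tbsp) × 13/2 ÷ 16 tbsp/cup × 120 g/cup ≈ 179 g

dried cranberries: 13 cup; mashed banana: 5 kg; powdered sugar: 179 g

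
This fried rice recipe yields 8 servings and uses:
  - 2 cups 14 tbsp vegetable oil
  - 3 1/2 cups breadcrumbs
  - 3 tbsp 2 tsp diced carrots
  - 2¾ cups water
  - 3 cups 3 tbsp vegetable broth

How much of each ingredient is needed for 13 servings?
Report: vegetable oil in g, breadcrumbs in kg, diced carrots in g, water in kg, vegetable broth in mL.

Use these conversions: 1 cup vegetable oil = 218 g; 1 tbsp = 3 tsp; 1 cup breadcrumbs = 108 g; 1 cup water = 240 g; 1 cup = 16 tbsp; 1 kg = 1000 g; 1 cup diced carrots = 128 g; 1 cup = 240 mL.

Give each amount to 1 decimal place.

vegetable oil: 1018.5 g; breadcrumbs: 0.6 kg; diced carrots: 47.7 g; water: 1.1 kg; vegetable broth: 1243.1 mL

Scaling factor: 13/8 = 1.625.
vegetable oil: (2 cup + 14 tbsp = 2.875 cup) × 13/8 × 218 g/cup ≈ 1018.5 g
breadcrumbs: 3.5 cup × 13/8 × 108 g/cup ÷ 1000 g/kg ≈ 0.6 kg
diced carrots: (3 tbsp + 2 tsp = 11/3 tbsp) × 13/8 ÷ 16 tbsp/cup × 128 g/cup ≈ 47.7 g
water: 2.75 cup × 13/8 × 240 g/cup ÷ 1000 g/kg ≈ 1.1 kg
vegetable broth: (3 cup + 3 tbsp = 3.1875 cup) × 13/8 × 240 mL/cup ≈ 1243.1 mL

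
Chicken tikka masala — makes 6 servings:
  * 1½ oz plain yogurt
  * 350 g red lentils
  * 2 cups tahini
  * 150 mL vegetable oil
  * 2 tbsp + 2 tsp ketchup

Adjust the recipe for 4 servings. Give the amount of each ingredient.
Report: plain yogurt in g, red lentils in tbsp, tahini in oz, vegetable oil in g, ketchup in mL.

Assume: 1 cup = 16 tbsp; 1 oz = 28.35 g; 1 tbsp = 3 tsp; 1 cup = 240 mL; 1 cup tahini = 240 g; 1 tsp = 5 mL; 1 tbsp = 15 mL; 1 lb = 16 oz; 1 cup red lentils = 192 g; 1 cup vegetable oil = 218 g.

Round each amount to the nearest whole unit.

Scaling factor: 4/6 = 2/3.
plain yogurt: 1.5 oz × 2/3 × 28.35 g/oz ≈ 28 g
red lentils: 350 g × 2/3 ÷ 192 g/cup × 16 tbsp/cup ≈ 19 tbsp
tahini: 2 cup × 2/3 × 240 g/cup ÷ 28.35 g/oz ≈ 11 oz
vegetable oil: 150 mL × 2/3 ÷ 240 mL/cup × 218 g/cup ≈ 91 g
ketchup: (2 tbsp + 2 tsp = 8/3 tbsp) × 2/3 × 15 mL/tbsp ≈ 27 mL

plain yogurt: 28 g; red lentils: 19 tbsp; tahini: 11 oz; vegetable oil: 91 g; ketchup: 27 mL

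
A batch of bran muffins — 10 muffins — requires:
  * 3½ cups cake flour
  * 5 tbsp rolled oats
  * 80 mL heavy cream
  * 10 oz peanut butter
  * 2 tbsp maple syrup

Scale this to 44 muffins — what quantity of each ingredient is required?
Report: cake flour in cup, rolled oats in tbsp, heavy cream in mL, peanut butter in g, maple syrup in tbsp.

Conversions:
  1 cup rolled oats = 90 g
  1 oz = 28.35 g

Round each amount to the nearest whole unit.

cake flour: 15 cup; rolled oats: 22 tbsp; heavy cream: 352 mL; peanut butter: 1247 g; maple syrup: 9 tbsp

Scaling factor: 44/10 = 22/5 = 4.4.
cake flour: 3.5 cup × 22/5 ≈ 15 cup
rolled oats: 5 tbsp × 22/5 = 22 tbsp
heavy cream: 80 mL × 22/5 = 352 mL
peanut butter: 10 oz × 22/5 × 28.35 g/oz ≈ 1247 g
maple syrup: 2 tbsp × 22/5 ≈ 9 tbsp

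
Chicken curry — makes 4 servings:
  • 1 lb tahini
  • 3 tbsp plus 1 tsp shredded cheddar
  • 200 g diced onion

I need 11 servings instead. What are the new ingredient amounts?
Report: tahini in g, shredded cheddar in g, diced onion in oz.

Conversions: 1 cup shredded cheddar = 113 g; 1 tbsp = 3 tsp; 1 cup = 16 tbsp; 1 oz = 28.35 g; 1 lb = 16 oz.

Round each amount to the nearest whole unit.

tahini: 1247 g; shredded cheddar: 65 g; diced onion: 19 oz

Scaling factor: 11/4 = 2.75.
tahini: 1 lb × 11/4 × 16 oz/lb × 28.35 g/oz ≈ 1247 g
shredded cheddar: (3 tbsp + 1 tsp = 10/3 tbsp) × 11/4 ÷ 16 tbsp/cup × 113 g/cup ≈ 65 g
diced onion: 200 g × 11/4 ÷ 28.35 g/oz ≈ 19 oz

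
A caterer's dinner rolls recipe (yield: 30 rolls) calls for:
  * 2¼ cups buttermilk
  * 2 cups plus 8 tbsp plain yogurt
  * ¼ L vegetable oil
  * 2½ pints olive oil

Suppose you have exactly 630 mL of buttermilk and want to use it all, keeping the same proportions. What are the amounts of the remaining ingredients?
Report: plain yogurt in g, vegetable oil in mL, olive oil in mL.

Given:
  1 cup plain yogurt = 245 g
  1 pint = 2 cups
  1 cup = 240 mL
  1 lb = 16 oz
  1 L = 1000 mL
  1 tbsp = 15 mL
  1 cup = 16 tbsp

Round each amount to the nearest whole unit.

plain yogurt: 715 g; vegetable oil: 292 mL; olive oil: 1400 mL

The original recipe has 540 mL of buttermilk, so the scaling factor is 630 ÷ 540 = 7/6.
plain yogurt: (2 cup + 8 tbsp = 2.5 cup) × 7/6 × 245 g/cup ≈ 715 g
vegetable oil: 0.25 L × 7/6 × 1000 mL/L ≈ 292 mL
olive oil: 2.5 pint × 7/6 × 2 cup/pint × 240 mL/cup = 1400 mL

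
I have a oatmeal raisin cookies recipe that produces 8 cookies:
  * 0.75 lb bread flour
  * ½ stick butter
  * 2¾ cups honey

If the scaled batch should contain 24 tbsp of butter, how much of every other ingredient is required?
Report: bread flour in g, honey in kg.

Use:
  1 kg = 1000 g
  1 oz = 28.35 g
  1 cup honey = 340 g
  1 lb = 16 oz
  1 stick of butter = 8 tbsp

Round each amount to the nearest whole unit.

bread flour: 2041 g; honey: 6 kg

The original recipe has 4 tbsp of butter, so the scaling factor is 24 ÷ 4 = 6.
bread flour: 0.75 lb × 6 × 16 oz/lb × 28.35 g/oz ≈ 2041 g
honey: 2.75 cup × 6 × 340 g/cup ÷ 1000 g/kg ≈ 6 kg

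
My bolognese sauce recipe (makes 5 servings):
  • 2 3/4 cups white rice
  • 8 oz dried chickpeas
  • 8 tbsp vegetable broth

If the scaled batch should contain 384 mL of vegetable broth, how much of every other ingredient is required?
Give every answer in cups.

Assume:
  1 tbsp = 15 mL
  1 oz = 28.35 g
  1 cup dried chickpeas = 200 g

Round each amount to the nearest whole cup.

The original recipe has 120 mL of vegetable broth, so the scaling factor is 384 ÷ 120 = 16/5 = 3.2.
white rice: 2.75 cup × 16/5 ≈ 9 cup
dried chickpeas: 8 oz × 16/5 × 28.35 g/oz ÷ 200 g/cup ≈ 4 cup

white rice: 9 cup; dried chickpeas: 4 cup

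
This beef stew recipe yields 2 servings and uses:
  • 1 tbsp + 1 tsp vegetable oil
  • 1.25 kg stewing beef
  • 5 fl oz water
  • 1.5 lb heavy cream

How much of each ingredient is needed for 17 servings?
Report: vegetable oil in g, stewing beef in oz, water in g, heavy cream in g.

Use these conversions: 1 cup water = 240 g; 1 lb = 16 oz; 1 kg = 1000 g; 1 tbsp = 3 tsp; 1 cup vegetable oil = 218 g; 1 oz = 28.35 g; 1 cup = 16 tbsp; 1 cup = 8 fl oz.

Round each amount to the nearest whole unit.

Scaling factor: 17/2 = 8.5.
vegetable oil: (1 tbsp + 1 tsp = 4/3 tbsp) × 17/2 ÷ 16 tbsp/cup × 218 g/cup ≈ 154 g
stewing beef: 1.25 kg × 17/2 × 1000 g/kg ÷ 28.35 g/oz ≈ 375 oz
water: 5 fl oz × 17/2 ÷ 8 fl oz/cup × 240 g/cup = 1275 g
heavy cream: 1.5 lb × 17/2 × 16 oz/lb × 28.35 g/oz ≈ 5783 g

vegetable oil: 154 g; stewing beef: 375 oz; water: 1275 g; heavy cream: 5783 g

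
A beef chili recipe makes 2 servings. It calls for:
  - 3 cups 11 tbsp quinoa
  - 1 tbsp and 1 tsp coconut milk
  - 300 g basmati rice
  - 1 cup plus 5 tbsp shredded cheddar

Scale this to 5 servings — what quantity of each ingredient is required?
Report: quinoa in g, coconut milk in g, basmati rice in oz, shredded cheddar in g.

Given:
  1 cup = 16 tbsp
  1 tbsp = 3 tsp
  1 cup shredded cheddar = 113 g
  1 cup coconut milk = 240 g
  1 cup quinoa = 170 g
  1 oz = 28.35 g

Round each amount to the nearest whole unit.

quinoa: 1567 g; coconut milk: 50 g; basmati rice: 26 oz; shredded cheddar: 371 g

Scaling factor: 5/2 = 2.5.
quinoa: (3 cup + 11 tbsp = 3.6875 cup) × 5/2 × 170 g/cup ≈ 1567 g
coconut milk: (1 tbsp + 1 tsp = 4/3 tbsp) × 5/2 ÷ 16 tbsp/cup × 240 g/cup = 50 g
basmati rice: 300 g × 5/2 ÷ 28.35 g/oz ≈ 26 oz
shredded cheddar: (1 cup + 5 tbsp = 1.3125 cup) × 5/2 × 113 g/cup ≈ 371 g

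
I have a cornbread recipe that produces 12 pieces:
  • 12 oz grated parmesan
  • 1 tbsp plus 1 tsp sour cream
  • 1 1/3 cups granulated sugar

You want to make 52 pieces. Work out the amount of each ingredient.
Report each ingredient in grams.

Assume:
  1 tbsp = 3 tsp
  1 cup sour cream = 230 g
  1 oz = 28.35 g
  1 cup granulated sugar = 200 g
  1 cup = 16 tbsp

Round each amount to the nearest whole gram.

grated parmesan: 1474 g; sour cream: 83 g; granulated sugar: 1156 g

Scaling factor: 52/12 = 13/3.
grated parmesan: 12 oz × 13/3 × 28.35 g/oz ≈ 1474 g
sour cream: (1 tbsp + 1 tsp = 4/3 tbsp) × 13/3 ÷ 16 tbsp/cup × 230 g/cup ≈ 83 g
granulated sugar: 4/3 cup × 13/3 × 200 g/cup ≈ 1156 g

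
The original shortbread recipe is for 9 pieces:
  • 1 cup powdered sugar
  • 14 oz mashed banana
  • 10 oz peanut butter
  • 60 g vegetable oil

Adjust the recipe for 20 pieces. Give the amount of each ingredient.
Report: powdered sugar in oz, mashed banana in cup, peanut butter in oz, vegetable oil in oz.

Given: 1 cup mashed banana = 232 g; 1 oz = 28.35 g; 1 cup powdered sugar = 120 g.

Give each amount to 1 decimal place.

powdered sugar: 9.4 oz; mashed banana: 3.8 cup; peanut butter: 22.2 oz; vegetable oil: 4.7 oz

Scaling factor: 20/9.
powdered sugar: 1 cup × 20/9 × 120 g/cup ÷ 28.35 g/oz ≈ 9.4 oz
mashed banana: 14 oz × 20/9 × 28.35 g/oz ÷ 232 g/cup ≈ 3.8 cup
peanut butter: 10 oz × 20/9 ≈ 22.2 oz
vegetable oil: 60 g × 20/9 ÷ 28.35 g/oz ≈ 4.7 oz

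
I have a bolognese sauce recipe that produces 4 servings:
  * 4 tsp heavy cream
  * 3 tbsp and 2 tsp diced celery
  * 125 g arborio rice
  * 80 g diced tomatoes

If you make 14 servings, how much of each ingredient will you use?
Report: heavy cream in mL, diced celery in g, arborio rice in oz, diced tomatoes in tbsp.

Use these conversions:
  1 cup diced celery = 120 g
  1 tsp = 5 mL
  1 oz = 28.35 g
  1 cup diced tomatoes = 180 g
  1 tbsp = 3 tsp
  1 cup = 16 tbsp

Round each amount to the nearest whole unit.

heavy cream: 70 mL; diced celery: 96 g; arborio rice: 15 oz; diced tomatoes: 25 tbsp

Scaling factor: 14/4 = 7/2 = 3.5.
heavy cream: 4 tsp × 7/2 × 5 mL/tsp = 70 mL
diced celery: (3 tbsp + 2 tsp = 11/3 tbsp) × 7/2 ÷ 16 tbsp/cup × 120 g/cup ≈ 96 g
arborio rice: 125 g × 7/2 ÷ 28.35 g/oz ≈ 15 oz
diced tomatoes: 80 g × 7/2 ÷ 180 g/cup × 16 tbsp/cup ≈ 25 tbsp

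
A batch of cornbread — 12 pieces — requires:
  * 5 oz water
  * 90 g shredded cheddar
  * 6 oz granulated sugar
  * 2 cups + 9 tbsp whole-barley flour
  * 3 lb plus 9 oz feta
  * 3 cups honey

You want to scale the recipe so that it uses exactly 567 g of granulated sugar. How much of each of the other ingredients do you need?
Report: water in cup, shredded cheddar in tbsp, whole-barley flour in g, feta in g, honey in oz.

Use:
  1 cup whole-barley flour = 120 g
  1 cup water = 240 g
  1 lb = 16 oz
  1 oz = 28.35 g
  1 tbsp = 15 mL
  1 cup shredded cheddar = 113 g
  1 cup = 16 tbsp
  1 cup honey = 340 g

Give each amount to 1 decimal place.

water: 2.0 cup; shredded cheddar: 42.5 tbsp; whole-barley flour: 1025.0 g; feta: 5386.5 g; honey: 119.9 oz

The original recipe has 170.1 g of granulated sugar, so the scaling factor is 567 ÷ 170.1 = 10/3.
water: 5 oz × 10/3 × 28.35 g/oz ÷ 240 g/cup ≈ 2.0 cup
shredded cheddar: 90 g × 10/3 ÷ 113 g/cup × 16 tbsp/cup ≈ 42.5 tbsp
whole-barley flour: (2 cup + 9 tbsp = 2.5625 cup) × 10/3 × 120 g/cup = 1025.0 g
feta: (3 lb + 9 oz = 3.5625 lb) × 10/3 × 16 oz/lb × 28.35 g/oz = 5386.5 g
honey: 3 cup × 10/3 × 340 g/cup ÷ 28.35 g/oz ≈ 119.9 oz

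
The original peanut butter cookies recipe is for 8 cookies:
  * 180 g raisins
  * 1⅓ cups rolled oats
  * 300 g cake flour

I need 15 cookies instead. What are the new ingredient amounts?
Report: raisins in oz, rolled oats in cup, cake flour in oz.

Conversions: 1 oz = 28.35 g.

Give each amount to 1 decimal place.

Scaling factor: 15/8 = 1.875.
raisins: 180 g × 15/8 ÷ 28.35 g/oz ≈ 11.9 oz
rolled oats: 4/3 cup × 15/8 = 2.5 cup
cake flour: 300 g × 15/8 ÷ 28.35 g/oz ≈ 19.8 oz

raisins: 11.9 oz; rolled oats: 2.5 cup; cake flour: 19.8 oz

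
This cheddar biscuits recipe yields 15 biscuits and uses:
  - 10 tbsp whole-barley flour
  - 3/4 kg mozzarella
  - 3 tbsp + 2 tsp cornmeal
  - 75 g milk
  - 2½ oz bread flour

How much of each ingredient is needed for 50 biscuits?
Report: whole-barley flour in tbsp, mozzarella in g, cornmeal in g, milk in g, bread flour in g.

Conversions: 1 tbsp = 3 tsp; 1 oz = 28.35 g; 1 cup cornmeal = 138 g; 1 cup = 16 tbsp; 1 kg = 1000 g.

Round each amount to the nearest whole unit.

Scaling factor: 50/15 = 10/3.
whole-barley flour: 10 tbsp × 10/3 ≈ 33 tbsp
mozzarella: 0.75 kg × 10/3 × 1000 g/kg = 2500 g
cornmeal: (3 tbsp + 2 tsp = 11/3 tbsp) × 10/3 ÷ 16 tbsp/cup × 138 g/cup ≈ 105 g
milk: 75 g × 10/3 = 250 g
bread flour: 2.5 oz × 10/3 × 28.35 g/oz ≈ 236 g

whole-barley flour: 33 tbsp; mozzarella: 2500 g; cornmeal: 105 g; milk: 250 g; bread flour: 236 g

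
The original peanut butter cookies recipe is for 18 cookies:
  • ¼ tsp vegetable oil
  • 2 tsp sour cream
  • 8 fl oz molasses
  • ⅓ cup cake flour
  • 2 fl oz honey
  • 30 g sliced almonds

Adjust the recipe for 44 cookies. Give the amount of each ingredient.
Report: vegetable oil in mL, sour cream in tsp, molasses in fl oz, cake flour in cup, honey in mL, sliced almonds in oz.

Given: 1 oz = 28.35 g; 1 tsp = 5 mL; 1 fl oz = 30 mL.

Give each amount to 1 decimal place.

Scaling factor: 44/18 = 22/9.
vegetable oil: 0.25 tsp × 22/9 × 5 mL/tsp ≈ 3.1 mL
sour cream: 2 tsp × 22/9 ≈ 4.9 tsp
molasses: 8 fl oz × 22/9 ≈ 19.6 fl oz
cake flour: 1/3 cup × 22/9 ≈ 0.8 cup
honey: 2 fl oz × 22/9 × 30 mL/fl oz ≈ 146.7 mL
sliced almonds: 30 g × 22/9 ÷ 28.35 g/oz ≈ 2.6 oz

vegetable oil: 3.1 mL; sour cream: 4.9 tsp; molasses: 19.6 fl oz; cake flour: 0.8 cup; honey: 146.7 mL; sliced almonds: 2.6 oz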